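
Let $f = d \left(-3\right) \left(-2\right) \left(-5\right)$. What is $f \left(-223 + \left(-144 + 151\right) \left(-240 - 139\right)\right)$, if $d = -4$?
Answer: $-345120$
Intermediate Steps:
$f = 120$ ($f = \left(-4\right) \left(-3\right) \left(-2\right) \left(-5\right) = 12 \left(-2\right) \left(-5\right) = \left(-24\right) \left(-5\right) = 120$)
$f \left(-223 + \left(-144 + 151\right) \left(-240 - 139\right)\right) = 120 \left(-223 + \left(-144 + 151\right) \left(-240 - 139\right)\right) = 120 \left(-223 + 7 \left(-379\right)\right) = 120 \left(-223 - 2653\right) = 120 \left(-2876\right) = -345120$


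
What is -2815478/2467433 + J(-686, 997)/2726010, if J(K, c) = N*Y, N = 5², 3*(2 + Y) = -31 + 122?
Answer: -4603964050643/4035748219398 ≈ -1.1408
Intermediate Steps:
Y = 85/3 (Y = -2 + (-31 + 122)/3 = -2 + (⅓)*91 = -2 + 91/3 = 85/3 ≈ 28.333)
N = 25
J(K, c) = 2125/3 (J(K, c) = 25*(85/3) = 2125/3)
-2815478/2467433 + J(-686, 997)/2726010 = -2815478/2467433 + (2125/3)/2726010 = -2815478*1/2467433 + (2125/3)*(1/2726010) = -2815478/2467433 + 425/1635606 = -4603964050643/4035748219398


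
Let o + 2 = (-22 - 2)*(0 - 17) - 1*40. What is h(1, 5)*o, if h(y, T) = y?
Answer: 366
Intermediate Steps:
o = 366 (o = -2 + ((-22 - 2)*(0 - 17) - 1*40) = -2 + (-24*(-17) - 40) = -2 + (408 - 40) = -2 + 368 = 366)
h(1, 5)*o = 1*366 = 366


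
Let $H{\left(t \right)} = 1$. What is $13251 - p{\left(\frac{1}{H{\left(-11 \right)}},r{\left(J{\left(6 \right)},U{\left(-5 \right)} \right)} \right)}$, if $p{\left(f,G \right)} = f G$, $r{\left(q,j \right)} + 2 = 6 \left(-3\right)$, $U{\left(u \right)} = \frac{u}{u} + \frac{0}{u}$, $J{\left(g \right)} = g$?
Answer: $13271$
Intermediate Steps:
$U{\left(u \right)} = 1$ ($U{\left(u \right)} = 1 + 0 = 1$)
$r{\left(q,j \right)} = -20$ ($r{\left(q,j \right)} = -2 + 6 \left(-3\right) = -2 - 18 = -20$)
$p{\left(f,G \right)} = G f$
$13251 - p{\left(\frac{1}{H{\left(-11 \right)}},r{\left(J{\left(6 \right)},U{\left(-5 \right)} \right)} \right)} = 13251 - - \frac{20}{1} = 13251 - \left(-20\right) 1 = 13251 - -20 = 13251 + 20 = 13271$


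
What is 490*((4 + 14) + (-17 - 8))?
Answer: -3430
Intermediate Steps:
490*((4 + 14) + (-17 - 8)) = 490*(18 - 25) = 490*(-7) = -3430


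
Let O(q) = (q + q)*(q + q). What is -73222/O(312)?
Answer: -36611/194688 ≈ -0.18805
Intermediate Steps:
O(q) = 4*q² (O(q) = (2*q)*(2*q) = 4*q²)
-73222/O(312) = -73222/(4*312²) = -73222/(4*97344) = -73222/389376 = -73222*1/389376 = -36611/194688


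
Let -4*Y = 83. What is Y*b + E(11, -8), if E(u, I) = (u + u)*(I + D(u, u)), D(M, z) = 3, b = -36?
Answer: 637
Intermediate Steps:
Y = -83/4 (Y = -¼*83 = -83/4 ≈ -20.750)
E(u, I) = 2*u*(3 + I) (E(u, I) = (u + u)*(I + 3) = (2*u)*(3 + I) = 2*u*(3 + I))
Y*b + E(11, -8) = -83/4*(-36) + 2*11*(3 - 8) = 747 + 2*11*(-5) = 747 - 110 = 637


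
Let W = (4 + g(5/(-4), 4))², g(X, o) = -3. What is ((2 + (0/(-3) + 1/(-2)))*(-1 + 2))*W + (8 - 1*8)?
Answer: 3/2 ≈ 1.5000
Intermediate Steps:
W = 1 (W = (4 - 3)² = 1² = 1)
((2 + (0/(-3) + 1/(-2)))*(-1 + 2))*W + (8 - 1*8) = ((2 + (0/(-3) + 1/(-2)))*(-1 + 2))*1 + (8 - 1*8) = ((2 + (0*(-⅓) + 1*(-½)))*1)*1 + (8 - 8) = ((2 + (0 - ½))*1)*1 + 0 = ((2 - ½)*1)*1 + 0 = ((3/2)*1)*1 + 0 = (3/2)*1 + 0 = 3/2 + 0 = 3/2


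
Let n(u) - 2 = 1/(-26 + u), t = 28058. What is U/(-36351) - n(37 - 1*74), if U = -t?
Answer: -14689/12117 ≈ -1.2123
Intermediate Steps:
U = -28058 (U = -1*28058 = -28058)
n(u) = 2 + 1/(-26 + u)
U/(-36351) - n(37 - 1*74) = -28058/(-36351) - (-51 + 2*(37 - 1*74))/(-26 + (37 - 1*74)) = -28058*(-1/36351) - (-51 + 2*(37 - 74))/(-26 + (37 - 74)) = 28058/36351 - (-51 + 2*(-37))/(-26 - 37) = 28058/36351 - (-51 - 74)/(-63) = 28058/36351 - (-1)*(-125)/63 = 28058/36351 - 1*125/63 = 28058/36351 - 125/63 = -14689/12117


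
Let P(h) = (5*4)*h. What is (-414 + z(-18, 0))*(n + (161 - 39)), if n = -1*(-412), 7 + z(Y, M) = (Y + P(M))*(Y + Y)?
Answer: 121218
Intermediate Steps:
P(h) = 20*h
z(Y, M) = -7 + 2*Y*(Y + 20*M) (z(Y, M) = -7 + (Y + 20*M)*(Y + Y) = -7 + (Y + 20*M)*(2*Y) = -7 + 2*Y*(Y + 20*M))
n = 412
(-414 + z(-18, 0))*(n + (161 - 39)) = (-414 + (-7 + 2*(-18)**2 + 40*0*(-18)))*(412 + (161 - 39)) = (-414 + (-7 + 2*324 + 0))*(412 + 122) = (-414 + (-7 + 648 + 0))*534 = (-414 + 641)*534 = 227*534 = 121218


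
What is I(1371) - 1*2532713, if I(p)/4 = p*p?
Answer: 4985851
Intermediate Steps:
I(p) = 4*p² (I(p) = 4*(p*p) = 4*p²)
I(1371) - 1*2532713 = 4*1371² - 1*2532713 = 4*1879641 - 2532713 = 7518564 - 2532713 = 4985851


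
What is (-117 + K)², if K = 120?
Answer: 9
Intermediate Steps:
(-117 + K)² = (-117 + 120)² = 3² = 9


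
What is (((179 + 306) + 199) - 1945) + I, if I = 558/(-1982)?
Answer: -1249930/991 ≈ -1261.3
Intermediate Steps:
I = -279/991 (I = 558*(-1/1982) = -279/991 ≈ -0.28153)
(((179 + 306) + 199) - 1945) + I = (((179 + 306) + 199) - 1945) - 279/991 = ((485 + 199) - 1945) - 279/991 = (684 - 1945) - 279/991 = -1261 - 279/991 = -1249930/991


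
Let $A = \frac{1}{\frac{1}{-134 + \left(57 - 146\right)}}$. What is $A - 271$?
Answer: $-494$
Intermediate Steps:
$A = -223$ ($A = \frac{1}{\frac{1}{-134 - 89}} = \frac{1}{\frac{1}{-223}} = \frac{1}{- \frac{1}{223}} = -223$)
$A - 271 = -223 - 271 = -494$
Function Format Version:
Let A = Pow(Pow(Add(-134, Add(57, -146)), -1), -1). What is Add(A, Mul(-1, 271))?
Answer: -494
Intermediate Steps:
A = -223 (A = Pow(Pow(Add(-134, -89), -1), -1) = Pow(Pow(-223, -1), -1) = Pow(Rational(-1, 223), -1) = -223)
Add(A, Mul(-1, 271)) = Add(-223, Mul(-1, 271)) = Add(-223, -271) = -494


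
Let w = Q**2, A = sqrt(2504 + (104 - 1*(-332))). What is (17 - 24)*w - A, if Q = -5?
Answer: -175 - 14*sqrt(15) ≈ -229.22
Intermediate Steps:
A = 14*sqrt(15) (A = sqrt(2504 + (104 + 332)) = sqrt(2504 + 436) = sqrt(2940) = 14*sqrt(15) ≈ 54.222)
w = 25 (w = (-5)**2 = 25)
(17 - 24)*w - A = (17 - 24)*25 - 14*sqrt(15) = -7*25 - 14*sqrt(15) = -175 - 14*sqrt(15)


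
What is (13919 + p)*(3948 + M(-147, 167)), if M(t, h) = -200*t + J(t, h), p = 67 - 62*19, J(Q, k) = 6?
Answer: 427198032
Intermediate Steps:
p = -1111 (p = 67 - 1178 = -1111)
M(t, h) = 6 - 200*t (M(t, h) = -200*t + 6 = 6 - 200*t)
(13919 + p)*(3948 + M(-147, 167)) = (13919 - 1111)*(3948 + (6 - 200*(-147))) = 12808*(3948 + (6 + 29400)) = 12808*(3948 + 29406) = 12808*33354 = 427198032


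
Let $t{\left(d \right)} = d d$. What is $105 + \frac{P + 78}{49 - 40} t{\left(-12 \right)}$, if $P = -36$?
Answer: $777$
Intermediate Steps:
$t{\left(d \right)} = d^{2}$
$105 + \frac{P + 78}{49 - 40} t{\left(-12 \right)} = 105 + \frac{-36 + 78}{49 - 40} \left(-12\right)^{2} = 105 + \frac{42}{9} \cdot 144 = 105 + 42 \cdot \frac{1}{9} \cdot 144 = 105 + \frac{14}{3} \cdot 144 = 105 + 672 = 777$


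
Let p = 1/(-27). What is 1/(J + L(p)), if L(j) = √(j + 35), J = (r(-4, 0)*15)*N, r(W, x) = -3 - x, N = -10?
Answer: 6075/2733278 - 3*√177/1366639 ≈ 0.0021934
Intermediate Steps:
p = -1/27 ≈ -0.037037
J = 450 (J = ((-3 - 1*0)*15)*(-10) = ((-3 + 0)*15)*(-10) = -3*15*(-10) = -45*(-10) = 450)
L(j) = √(35 + j)
1/(J + L(p)) = 1/(450 + √(35 - 1/27)) = 1/(450 + √(944/27)) = 1/(450 + 4*√177/9)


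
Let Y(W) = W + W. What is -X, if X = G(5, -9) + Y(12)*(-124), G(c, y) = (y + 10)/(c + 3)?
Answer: 23807/8 ≈ 2975.9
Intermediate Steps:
Y(W) = 2*W
G(c, y) = (10 + y)/(3 + c)
X = -23807/8 (X = (10 - 9)/(3 + 5) + (2*12)*(-124) = 1/8 + 24*(-124) = (⅛)*1 - 2976 = ⅛ - 2976 = -23807/8 ≈ -2975.9)
-X = -1*(-23807/8) = 23807/8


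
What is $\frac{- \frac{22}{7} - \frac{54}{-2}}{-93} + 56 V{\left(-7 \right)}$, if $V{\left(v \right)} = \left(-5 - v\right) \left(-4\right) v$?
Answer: $\frac{2041369}{651} \approx 3135.7$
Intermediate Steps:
$V{\left(v \right)} = v \left(20 + 4 v\right)$ ($V{\left(v \right)} = \left(20 + 4 v\right) v = v \left(20 + 4 v\right)$)
$\frac{- \frac{22}{7} - \frac{54}{-2}}{-93} + 56 V{\left(-7 \right)} = \frac{- \frac{22}{7} - \frac{54}{-2}}{-93} + 56 \cdot 4 \left(-7\right) \left(5 - 7\right) = \left(\left(-22\right) \frac{1}{7} - -27\right) \left(- \frac{1}{93}\right) + 56 \cdot 4 \left(-7\right) \left(-2\right) = \left(- \frac{22}{7} + 27\right) \left(- \frac{1}{93}\right) + 56 \cdot 56 = \frac{167}{7} \left(- \frac{1}{93}\right) + 3136 = - \frac{167}{651} + 3136 = \frac{2041369}{651}$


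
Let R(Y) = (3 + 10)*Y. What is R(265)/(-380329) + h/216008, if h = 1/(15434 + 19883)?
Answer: -26281058996191/2901436583922344 ≈ -0.0090579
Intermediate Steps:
R(Y) = 13*Y
h = 1/35317 ≈ 2.8315e-5
R(265)/(-380329) + h/216008 = (13*265)/(-380329) + (1/35317)/216008 = 3445*(-1/380329) + (1/35317)*(1/216008) = -3445/380329 + 1/7628754536 = -26281058996191/2901436583922344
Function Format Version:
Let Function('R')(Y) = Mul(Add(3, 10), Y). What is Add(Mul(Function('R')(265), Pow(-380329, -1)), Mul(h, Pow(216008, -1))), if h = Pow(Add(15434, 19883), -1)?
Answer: Rational(-26281058996191, 2901436583922344) ≈ -0.0090579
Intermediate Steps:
Function('R')(Y) = Mul(13, Y)
h = Rational(1, 35317) (h = Pow(35317, -1) = Rational(1, 35317) ≈ 2.8315e-5)
Add(Mul(Function('R')(265), Pow(-380329, -1)), Mul(h, Pow(216008, -1))) = Add(Mul(Mul(13, 265), Pow(-380329, -1)), Mul(Rational(1, 35317), Pow(216008, -1))) = Add(Mul(3445, Rational(-1, 380329)), Mul(Rational(1, 35317), Rational(1, 216008))) = Add(Rational(-3445, 380329), Rational(1, 7628754536)) = Rational(-26281058996191, 2901436583922344)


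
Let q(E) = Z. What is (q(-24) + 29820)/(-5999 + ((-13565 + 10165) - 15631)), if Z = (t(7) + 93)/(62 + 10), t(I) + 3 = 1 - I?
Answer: -178927/150180 ≈ -1.1914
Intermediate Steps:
t(I) = -2 - I (t(I) = -3 + (1 - I) = -2 - I)
Z = 7/6 (Z = ((-2 - 1*7) + 93)/(62 + 10) = ((-2 - 7) + 93)/72 = (-9 + 93)*(1/72) = 84*(1/72) = 7/6 ≈ 1.1667)
q(E) = 7/6
(q(-24) + 29820)/(-5999 + ((-13565 + 10165) - 15631)) = (7/6 + 29820)/(-5999 + ((-13565 + 10165) - 15631)) = 178927/(6*(-5999 + (-3400 - 15631))) = 178927/(6*(-5999 - 19031)) = (178927/6)/(-25030) = (178927/6)*(-1/25030) = -178927/150180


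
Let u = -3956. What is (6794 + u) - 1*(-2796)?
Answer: 5634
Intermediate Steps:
(6794 + u) - 1*(-2796) = (6794 - 3956) - 1*(-2796) = 2838 + 2796 = 5634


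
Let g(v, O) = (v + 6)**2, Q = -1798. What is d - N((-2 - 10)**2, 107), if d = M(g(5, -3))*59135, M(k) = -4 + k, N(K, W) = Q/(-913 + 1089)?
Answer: 608854859/88 ≈ 6.9188e+6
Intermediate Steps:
N(K, W) = -899/88 (N(K, W) = -1798/(-913 + 1089) = -1798/176 = -1798*1/176 = -899/88)
g(v, O) = (6 + v)**2
d = 6918795 (d = (-4 + (6 + 5)**2)*59135 = (-4 + 11**2)*59135 = (-4 + 121)*59135 = 117*59135 = 6918795)
d - N((-2 - 10)**2, 107) = 6918795 - 1*(-899/88) = 6918795 + 899/88 = 608854859/88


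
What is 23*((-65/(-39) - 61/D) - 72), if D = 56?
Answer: -275977/168 ≈ -1642.7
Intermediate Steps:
23*((-65/(-39) - 61/D) - 72) = 23*((-65/(-39) - 61/56) - 72) = 23*((-65*(-1/39) - 61*1/56) - 72) = 23*((5/3 - 61/56) - 72) = 23*(97/168 - 72) = 23*(-11999/168) = -275977/168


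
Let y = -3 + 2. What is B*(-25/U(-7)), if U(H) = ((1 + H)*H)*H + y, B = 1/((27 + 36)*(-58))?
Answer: -5/215586 ≈ -2.3193e-5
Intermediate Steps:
y = -1
B = -1/3654 (B = 1/(63*(-58)) = 1/(-3654) = -1/3654 ≈ -0.00027367)
U(H) = -1 + H²*(1 + H) (U(H) = ((1 + H)*H)*H - 1 = (H*(1 + H))*H - 1 = H²*(1 + H) - 1 = -1 + H²*(1 + H))
B*(-25/U(-7)) = -(-25)/(3654*(-1 + (-7)² + (-7)³)) = -(-25)/(3654*(-1 + 49 - 343)) = -(-25)/(3654*(-295)) = -(-25)*(-1)/(3654*295) = -1/3654*5/59 = -5/215586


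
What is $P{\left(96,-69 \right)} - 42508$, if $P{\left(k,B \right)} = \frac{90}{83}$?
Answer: $- \frac{3528074}{83} \approx -42507.0$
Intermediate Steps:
$P{\left(k,B \right)} = \frac{90}{83}$ ($P{\left(k,B \right)} = 90 \cdot \frac{1}{83} = \frac{90}{83}$)
$P{\left(96,-69 \right)} - 42508 = \frac{90}{83} - 42508 = - \frac{3528074}{83}$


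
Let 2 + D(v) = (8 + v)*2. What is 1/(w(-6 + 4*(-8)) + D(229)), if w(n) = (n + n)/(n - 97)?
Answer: 135/63796 ≈ 0.0021161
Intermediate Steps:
D(v) = 14 + 2*v (D(v) = -2 + (8 + v)*2 = -2 + (16 + 2*v) = 14 + 2*v)
w(n) = 2*n/(-97 + n) (w(n) = (2*n)/(-97 + n) = 2*n/(-97 + n))
1/(w(-6 + 4*(-8)) + D(229)) = 1/(2*(-6 + 4*(-8))/(-97 + (-6 + 4*(-8))) + (14 + 2*229)) = 1/(2*(-6 - 32)/(-97 + (-6 - 32)) + (14 + 458)) = 1/(2*(-38)/(-97 - 38) + 472) = 1/(2*(-38)/(-135) + 472) = 1/(2*(-38)*(-1/135) + 472) = 1/(76/135 + 472) = 1/(63796/135) = 135/63796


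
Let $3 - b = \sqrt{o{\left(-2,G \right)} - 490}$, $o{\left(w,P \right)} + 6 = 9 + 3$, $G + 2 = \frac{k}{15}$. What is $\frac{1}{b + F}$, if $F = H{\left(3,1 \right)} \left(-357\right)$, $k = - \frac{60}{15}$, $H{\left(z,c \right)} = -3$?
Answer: $\frac{537}{576980} + \frac{11 i}{576980} \approx 0.00093071 + 1.9065 \cdot 10^{-5} i$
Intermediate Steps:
$k = -4$ ($k = \left(-60\right) \frac{1}{15} = -4$)
$G = - \frac{34}{15}$ ($G = -2 - \frac{4}{15} = - \frac{34}{15} \approx -2.2667$)
$o{\left(w,P \right)} = 6$ ($o{\left(w,P \right)} = -6 + \left(9 + 3\right) = -6 + 12 = 6$)
$b = 3 - 22 i$ ($b = 3 - \sqrt{6 - 490} = 3 - \sqrt{-484} = 3 - 22 i \approx 3.0 - 22.0 i$)
$F = 1071$ ($F = \left(-3\right) \left(-357\right) = 1071$)
$\frac{1}{b + F} = \frac{1}{\left(3 - 22 i\right) + 1071} = \frac{1}{1074 - 22 i} = \frac{1074 + 22 i}{1153960}$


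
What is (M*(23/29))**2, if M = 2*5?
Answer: 52900/841 ≈ 62.901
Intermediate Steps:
M = 10
(M*(23/29))**2 = (10*(23/29))**2 = (230/29)**2 = 52900/841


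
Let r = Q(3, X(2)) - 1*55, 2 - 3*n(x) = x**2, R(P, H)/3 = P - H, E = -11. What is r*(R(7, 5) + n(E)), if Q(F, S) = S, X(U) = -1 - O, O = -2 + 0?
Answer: 1818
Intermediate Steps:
O = -2
X(U) = 1 (X(U) = -1 - 1*(-2) = -1 + 2 = 1)
R(P, H) = -3*H + 3*P (R(P, H) = 3*(P - H) = -3*H + 3*P)
n(x) = 2/3 - x**2/3
r = -54 (r = 1 - 1*55 = 1 - 55 = -54)
r*(R(7, 5) + n(E)) = -54*((-3*5 + 3*7) + (2/3 - 1/3*(-11)**2)) = -54*((-15 + 21) + (2/3 - 1/3*121)) = -54*(6 + (2/3 - 121/3)) = -54*(6 - 119/3) = -54*(-101/3) = 1818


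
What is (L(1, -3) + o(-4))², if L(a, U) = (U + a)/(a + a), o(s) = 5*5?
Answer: 576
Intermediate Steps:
o(s) = 25
L(a, U) = (U + a)/(2*a) (L(a, U) = (U + a)/((2*a)) = (U + a)*(1/(2*a)) = (U + a)/(2*a))
(L(1, -3) + o(-4))² = ((½)*(-3 + 1)/1 + 25)² = ((½)*1*(-2) + 25)² = (-1 + 25)² = 24² = 576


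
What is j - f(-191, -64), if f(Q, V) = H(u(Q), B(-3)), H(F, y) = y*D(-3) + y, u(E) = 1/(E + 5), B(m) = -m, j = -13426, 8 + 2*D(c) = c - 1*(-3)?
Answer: -13417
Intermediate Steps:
D(c) = -5/2 + c/2 (D(c) = -4 + (c - 1*(-3))/2 = -4 + (c + 3)/2 = -4 + (3 + c)/2 = -4 + (3/2 + c/2) = -5/2 + c/2)
u(E) = 1/(5 + E)
H(F, y) = -3*y (H(F, y) = y*(-5/2 + (½)*(-3)) + y = y*(-5/2 - 3/2) + y = y*(-4) + y = -4*y + y = -3*y)
f(Q, V) = -9 (f(Q, V) = -(-3)*(-3) = -3*3 = -9)
j - f(-191, -64) = -13426 - 1*(-9) = -13426 + 9 = -13417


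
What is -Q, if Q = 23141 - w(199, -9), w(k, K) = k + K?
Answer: -22951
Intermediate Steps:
w(k, K) = K + k
Q = 22951 (Q = 23141 - (-9 + 199) = 23141 - 1*190 = 23141 - 190 = 22951)
-Q = -1*22951 = -22951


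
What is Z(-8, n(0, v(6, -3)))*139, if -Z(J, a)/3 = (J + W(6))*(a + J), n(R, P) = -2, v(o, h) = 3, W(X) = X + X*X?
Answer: 141780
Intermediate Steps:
W(X) = X + X**2
Z(J, a) = -3*(42 + J)*(J + a) (Z(J, a) = -3*(J + 6*(1 + 6))*(a + J) = -3*(J + 6*7)*(J + a) = -3*(J + 42)*(J + a) = -3*(42 + J)*(J + a))
Z(-8, n(0, v(6, -3)))*139 = (-126*(-8) - 126*(-2) - 3*(-8)**2 - 3*(-8)*(-2))*139 = (1008 + 252 - 3*64 - 48)*139 = (1008 + 252 - 192 - 48)*139 = 1020*139 = 141780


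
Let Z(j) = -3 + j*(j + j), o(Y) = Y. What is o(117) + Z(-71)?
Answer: 10196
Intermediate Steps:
Z(j) = -3 + 2*j² (Z(j) = -3 + j*(2*j) = -3 + 2*j²)
o(117) + Z(-71) = 117 + (-3 + 2*(-71)²) = 117 + (-3 + 2*5041) = 117 + (-3 + 10082) = 117 + 10079 = 10196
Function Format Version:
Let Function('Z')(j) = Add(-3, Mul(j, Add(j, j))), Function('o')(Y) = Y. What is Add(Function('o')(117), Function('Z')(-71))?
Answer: 10196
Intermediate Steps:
Function('Z')(j) = Add(-3, Mul(2, Pow(j, 2))) (Function('Z')(j) = Add(-3, Mul(j, Mul(2, j))) = Add(-3, Mul(2, Pow(j, 2))))
Add(Function('o')(117), Function('Z')(-71)) = Add(117, Add(-3, Mul(2, Pow(-71, 2)))) = Add(117, Add(-3, Mul(2, 5041))) = Add(117, Add(-3, 10082)) = Add(117, 10079) = 10196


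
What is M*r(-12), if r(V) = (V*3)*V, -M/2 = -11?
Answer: 9504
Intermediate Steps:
M = 22 (M = -2*(-11) = 22)
r(V) = 3*V² (r(V) = (3*V)*V = 3*V²)
M*r(-12) = 22*(3*(-12)²) = 22*(3*144) = 22*432 = 9504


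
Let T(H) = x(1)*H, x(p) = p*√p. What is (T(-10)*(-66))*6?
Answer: 3960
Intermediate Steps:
x(p) = p^(3/2)
T(H) = H (T(H) = 1^(3/2)*H = 1*H = H)
(T(-10)*(-66))*6 = -10*(-66)*6 = 660*6 = 3960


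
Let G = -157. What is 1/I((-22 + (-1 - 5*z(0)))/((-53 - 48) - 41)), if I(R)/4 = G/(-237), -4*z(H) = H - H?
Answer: 237/628 ≈ 0.37739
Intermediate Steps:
z(H) = 0 (z(H) = -(H - H)/4 = -1/4*0 = 0)
I(R) = 628/237 (I(R) = 4*(-157/(-237)) = 4*(-157*(-1/237)) = 4*(157/237) = 628/237)
1/I((-22 + (-1 - 5*z(0)))/((-53 - 48) - 41)) = 1/(628/237) = 237/628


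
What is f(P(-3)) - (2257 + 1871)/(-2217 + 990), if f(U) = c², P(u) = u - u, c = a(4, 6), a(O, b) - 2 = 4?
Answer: 16100/409 ≈ 39.364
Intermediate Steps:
a(O, b) = 6 (a(O, b) = 2 + 4 = 6)
c = 6
P(u) = 0
f(U) = 36 (f(U) = 6² = 36)
f(P(-3)) - (2257 + 1871)/(-2217 + 990) = 36 - (2257 + 1871)/(-2217 + 990) = 36 - 4128/(-1227) = 36 - 4128*(-1)/1227 = 36 - 1*(-1376/409) = 36 + 1376/409 = 16100/409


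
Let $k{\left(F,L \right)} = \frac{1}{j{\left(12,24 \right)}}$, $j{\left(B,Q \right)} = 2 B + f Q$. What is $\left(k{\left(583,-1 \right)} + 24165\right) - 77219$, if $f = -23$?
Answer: $- \frac{28012513}{528} \approx -53054.0$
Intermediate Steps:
$j{\left(B,Q \right)} = - 23 Q + 2 B$ ($j{\left(B,Q \right)} = 2 B - 23 Q = - 23 Q + 2 B$)
$k{\left(F,L \right)} = - \frac{1}{528}$ ($k{\left(F,L \right)} = \frac{1}{\left(-23\right) 24 + 2 \cdot 12} = \frac{1}{-552 + 24} = \frac{1}{-528} = - \frac{1}{528}$)
$\left(k{\left(583,-1 \right)} + 24165\right) - 77219 = \left(- \frac{1}{528} + 24165\right) - 77219 = \frac{12759119}{528} - 77219 = - \frac{28012513}{528}$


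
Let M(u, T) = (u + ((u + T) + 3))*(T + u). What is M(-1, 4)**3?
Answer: 3375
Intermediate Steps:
M(u, T) = (T + u)*(3 + T + 2*u) (M(u, T) = (u + ((T + u) + 3))*(T + u) = (u + (3 + T + u))*(T + u) = (3 + T + 2*u)*(T + u) = (T + u)*(3 + T + 2*u))
M(-1, 4)**3 = (4**2 + 2*(-1)**2 + 3*4 + 3*(-1) + 3*4*(-1))**3 = (16 + 2*1 + 12 - 3 - 12)**3 = (16 + 2 + 12 - 3 - 12)**3 = 15**3 = 3375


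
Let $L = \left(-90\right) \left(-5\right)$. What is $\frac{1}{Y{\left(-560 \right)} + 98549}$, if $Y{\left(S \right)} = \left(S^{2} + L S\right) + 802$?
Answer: $\frac{1}{160951} \approx 6.2131 \cdot 10^{-6}$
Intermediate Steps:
$L = 450$
$Y{\left(S \right)} = 802 + S^{2} + 450 S$ ($Y{\left(S \right)} = \left(S^{2} + 450 S\right) + 802 = 802 + S^{2} + 450 S$)
$\frac{1}{Y{\left(-560 \right)} + 98549} = \frac{1}{\left(802 + \left(-560\right)^{2} + 450 \left(-560\right)\right) + 98549} = \frac{1}{\left(802 + 313600 - 252000\right) + 98549} = \frac{1}{62402 + 98549} = \frac{1}{160951}$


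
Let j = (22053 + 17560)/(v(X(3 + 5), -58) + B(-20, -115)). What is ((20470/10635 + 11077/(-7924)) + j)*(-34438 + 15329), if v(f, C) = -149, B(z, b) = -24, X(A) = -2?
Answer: 12728792184763327/2915802204 ≈ 4.3654e+6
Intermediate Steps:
j = -39613/173 (j = (22053 + 17560)/(-149 - 24) = 39613/(-173) = 39613*(-1/173) = -39613/173 ≈ -228.98)
((20470/10635 + 11077/(-7924)) + j)*(-34438 + 15329) = ((20470/10635 + 11077/(-7924)) - 39613/173)*(-34438 + 15329) = ((20470*(1/10635) + 11077*(-1/7924)) - 39613/173)*(-19109) = ((4094/2127 - 11077/7924) - 39613/173)*(-19109) = (8880077/16854348 - 39613/173)*(-19109) = -666115034003/2915802204*(-19109) = 12728792184763327/2915802204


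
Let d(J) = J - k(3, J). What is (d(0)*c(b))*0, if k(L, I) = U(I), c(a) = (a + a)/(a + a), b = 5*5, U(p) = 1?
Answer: 0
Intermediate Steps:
b = 25
c(a) = 1 (c(a) = (2*a)/((2*a)) = (2*a)*(1/(2*a)) = 1)
k(L, I) = 1
d(J) = -1 + J (d(J) = J - 1*1 = J - 1 = -1 + J)
(d(0)*c(b))*0 = ((-1 + 0)*1)*0 = -1*1*0 = -1*0 = 0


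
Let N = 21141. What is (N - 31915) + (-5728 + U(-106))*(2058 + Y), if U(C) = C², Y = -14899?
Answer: -70739002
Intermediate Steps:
(N - 31915) + (-5728 + U(-106))*(2058 + Y) = (21141 - 31915) + (-5728 + (-106)²)*(2058 - 14899) = -10774 + (-5728 + 11236)*(-12841) = -10774 + 5508*(-12841) = -10774 - 70728228 = -70739002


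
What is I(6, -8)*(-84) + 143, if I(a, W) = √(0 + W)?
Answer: 143 - 168*I*√2 ≈ 143.0 - 237.59*I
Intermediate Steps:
I(a, W) = √W
I(6, -8)*(-84) + 143 = √(-8)*(-84) + 143 = (2*I*√2)*(-84) + 143 = -168*I*√2 + 143 = 143 - 168*I*√2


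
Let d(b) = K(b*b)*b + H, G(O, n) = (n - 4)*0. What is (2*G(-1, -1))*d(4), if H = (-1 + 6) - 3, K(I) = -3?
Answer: 0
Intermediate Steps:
G(O, n) = 0 (G(O, n) = (-4 + n)*0 = 0)
H = 2 (H = 5 - 3 = 2)
d(b) = 2 - 3*b (d(b) = -3*b + 2 = 2 - 3*b)
(2*G(-1, -1))*d(4) = (2*0)*(2 - 3*4) = 0*(2 - 12) = 0*(-10) = 0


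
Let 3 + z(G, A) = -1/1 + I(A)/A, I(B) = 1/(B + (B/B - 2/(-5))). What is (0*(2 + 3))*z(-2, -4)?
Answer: 0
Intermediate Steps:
I(B) = 1/(7/5 + B) (I(B) = 1/(B + (1 - 2*(-1/5))) = 1/(B + (1 + 2/5)) = 1/(B + 7/5) = 1/(7/5 + B))
z(G, A) = -4 + 5/(A*(7 + 5*A)) (z(G, A) = -3 + (-1/1 + (5/(7 + 5*A))/A) = -3 + (-1*1 + 5/(A*(7 + 5*A))) = -3 + (-1 + 5/(A*(7 + 5*A))) = -4 + 5/(A*(7 + 5*A)))
(0*(2 + 3))*z(-2, -4) = (0*(2 + 3))*(-4 + 5/(-4*(7 + 5*(-4)))) = (0*5)*(-4 + 5*(-1/4)/(7 - 20)) = 0*(-4 + 5*(-1/4)/(-13)) = 0*(-4 + 5*(-1/4)*(-1/13)) = 0*(-4 + 5/52) = 0*(-203/52) = 0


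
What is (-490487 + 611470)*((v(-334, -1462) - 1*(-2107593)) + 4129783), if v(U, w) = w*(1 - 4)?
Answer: 755147092046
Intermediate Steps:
v(U, w) = -3*w (v(U, w) = w*(-3) = -3*w)
(-490487 + 611470)*((v(-334, -1462) - 1*(-2107593)) + 4129783) = (-490487 + 611470)*((-3*(-1462) - 1*(-2107593)) + 4129783) = 120983*((4386 + 2107593) + 4129783) = 120983*(2111979 + 4129783) = 120983*6241762 = 755147092046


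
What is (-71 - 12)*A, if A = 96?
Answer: -7968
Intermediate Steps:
(-71 - 12)*A = (-71 - 12)*96 = -83*96 = -7968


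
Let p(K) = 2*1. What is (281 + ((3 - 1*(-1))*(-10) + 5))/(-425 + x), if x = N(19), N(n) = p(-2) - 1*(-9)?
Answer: -41/69 ≈ -0.59420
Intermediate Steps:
p(K) = 2
N(n) = 11 (N(n) = 2 - 1*(-9) = 2 + 9 = 11)
x = 11
(281 + ((3 - 1*(-1))*(-10) + 5))/(-425 + x) = (281 + ((3 - 1*(-1))*(-10) + 5))/(-425 + 11) = (281 + ((3 + 1)*(-10) + 5))/(-414) = (281 + (4*(-10) + 5))*(-1/414) = (281 + (-40 + 5))*(-1/414) = (281 - 35)*(-1/414) = 246*(-1/414) = -41/69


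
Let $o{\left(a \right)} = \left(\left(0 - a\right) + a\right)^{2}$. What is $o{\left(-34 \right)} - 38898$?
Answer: $-38898$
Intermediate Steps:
$o{\left(a \right)} = 0$ ($o{\left(a \right)} = \left(- a + a\right)^{2} = 0^{2} = 0$)
$o{\left(-34 \right)} - 38898 = 0 - 38898 = -38898$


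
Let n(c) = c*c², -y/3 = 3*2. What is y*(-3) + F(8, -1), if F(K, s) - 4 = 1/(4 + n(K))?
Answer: 29929/516 ≈ 58.002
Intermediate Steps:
y = -18 (y = -9*2 = -3*6 = -18)
n(c) = c³
F(K, s) = 4 + 1/(4 + K³)
y*(-3) + F(8, -1) = -18*(-3) + (17 + 4*8³)/(4 + 8³) = 54 + (17 + 4*512)/(4 + 512) = 54 + (17 + 2048)/516 = 54 + (1/516)*2065 = 54 + 2065/516 = 29929/516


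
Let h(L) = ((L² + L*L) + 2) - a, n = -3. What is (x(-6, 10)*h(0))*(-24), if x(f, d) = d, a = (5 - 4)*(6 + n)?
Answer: 240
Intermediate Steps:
a = 3 (a = (5 - 4)*(6 - 3) = 1*3 = 3)
h(L) = -1 + 2*L² (h(L) = ((L² + L*L) + 2) - 1*3 = ((L² + L²) + 2) - 3 = (2*L² + 2) - 3 = (2 + 2*L²) - 3 = -1 + 2*L²)
(x(-6, 10)*h(0))*(-24) = (10*(-1 + 2*0²))*(-24) = (10*(-1 + 2*0))*(-24) = (10*(-1 + 0))*(-24) = (10*(-1))*(-24) = -10*(-24) = 240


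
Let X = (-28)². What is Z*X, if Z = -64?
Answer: -50176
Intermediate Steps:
X = 784
Z*X = -64*784 = -50176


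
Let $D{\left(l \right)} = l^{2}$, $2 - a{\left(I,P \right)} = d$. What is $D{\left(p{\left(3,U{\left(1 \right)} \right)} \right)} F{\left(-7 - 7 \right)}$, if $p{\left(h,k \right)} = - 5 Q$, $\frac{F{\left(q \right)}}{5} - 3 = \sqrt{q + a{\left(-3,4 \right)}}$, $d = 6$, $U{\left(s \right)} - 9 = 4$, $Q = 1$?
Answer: $375 + 375 i \sqrt{2} \approx 375.0 + 530.33 i$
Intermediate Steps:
$U{\left(s \right)} = 13$ ($U{\left(s \right)} = 9 + 4 = 13$)
$a{\left(I,P \right)} = -4$ ($a{\left(I,P \right)} = 2 - 6 = -4$)
$F{\left(q \right)} = 15 + 5 \sqrt{-4 + q}$ ($F{\left(q \right)} = 15 + 5 \sqrt{q - 4} = 15 + 5 \sqrt{-4 + q}$)
$p{\left(h,k \right)} = -5$ ($p{\left(h,k \right)} = \left(-5\right) 1 = -5$)
$D{\left(p{\left(3,U{\left(1 \right)} \right)} \right)} F{\left(-7 - 7 \right)} = \left(-5\right)^{2} \left(15 + 5 \sqrt{-4 - 14}\right) = 25 \left(15 + 5 \sqrt{-4 - 14}\right) = 25 \left(15 + 5 \sqrt{-18}\right) = 25 \left(15 + 5 \cdot 3 i \sqrt{2}\right) = 25 \left(15 + 15 i \sqrt{2}\right) = 375 + 375 i \sqrt{2}$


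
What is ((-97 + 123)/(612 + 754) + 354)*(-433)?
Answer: -104697235/683 ≈ -1.5329e+5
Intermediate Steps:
((-97 + 123)/(612 + 754) + 354)*(-433) = (26/1366 + 354)*(-433) = (26*(1/1366) + 354)*(-433) = (13/683 + 354)*(-433) = (241795/683)*(-433) = -104697235/683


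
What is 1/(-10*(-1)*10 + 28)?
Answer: 1/128 ≈ 0.0078125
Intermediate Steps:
1/(-10*(-1)*10 + 28) = 1/(10*10 + 28) = 1/(100 + 28) = 1/128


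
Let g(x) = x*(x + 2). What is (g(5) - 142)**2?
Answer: 11449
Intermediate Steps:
g(x) = x*(2 + x)
(g(5) - 142)**2 = (5*(2 + 5) - 142)**2 = (5*7 - 142)**2 = (35 - 142)**2 = (-107)**2 = 11449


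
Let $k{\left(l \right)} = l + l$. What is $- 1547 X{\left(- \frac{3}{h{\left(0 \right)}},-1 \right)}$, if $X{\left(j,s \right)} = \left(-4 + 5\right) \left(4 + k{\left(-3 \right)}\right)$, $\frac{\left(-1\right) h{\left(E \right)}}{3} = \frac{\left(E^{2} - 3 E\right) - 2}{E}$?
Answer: $3094$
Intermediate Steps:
$h{\left(E \right)} = - \frac{3 \left(-2 + E^{2} - 3 E\right)}{E}$ ($h{\left(E \right)} = - 3 \frac{\left(E^{2} - 3 E\right) - 2}{E} = - 3 \frac{-2 + E^{2} - 3 E}{E} = - \frac{3 \left(-2 + E^{2} - 3 E\right)}{E}$)
$k{\left(l \right)} = 2 l$
$X{\left(j,s \right)} = -2$ ($X{\left(j,s \right)} = \left(-4 + 5\right) \left(4 + 2 \left(-3\right)\right) = 1 \left(4 - 6\right) = 1 \left(-2\right) = -2$)
$- 1547 X{\left(- \frac{3}{h{\left(0 \right)}},-1 \right)} = \left(-1547\right) \left(-2\right) = 3094$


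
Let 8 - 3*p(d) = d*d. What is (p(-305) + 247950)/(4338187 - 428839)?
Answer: 650833/11728044 ≈ 0.055494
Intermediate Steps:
p(d) = 8/3 - d**2/3 (p(d) = 8/3 - d*d/3 = 8/3 - d**2/3)
(p(-305) + 247950)/(4338187 - 428839) = ((8/3 - 1/3*(-305)**2) + 247950)/(4338187 - 428839) = ((8/3 - 1/3*93025) + 247950)/3909348 = ((8/3 - 93025/3) + 247950)*(1/3909348) = (-93017/3 + 247950)*(1/3909348) = (650833/3)*(1/3909348) = 650833/11728044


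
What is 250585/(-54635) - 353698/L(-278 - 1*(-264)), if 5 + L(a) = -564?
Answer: 3836341473/6217463 ≈ 617.03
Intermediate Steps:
L(a) = -569 (L(a) = -5 - 564 = -569)
250585/(-54635) - 353698/L(-278 - 1*(-264)) = 250585/(-54635) - 353698/(-569) = 250585*(-1/54635) - 353698*(-1/569) = -50117/10927 + 353698/569 = 3836341473/6217463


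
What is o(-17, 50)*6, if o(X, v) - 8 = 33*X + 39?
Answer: -3084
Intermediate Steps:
o(X, v) = 47 + 33*X (o(X, v) = 8 + (33*X + 39) = 8 + (39 + 33*X) = 47 + 33*X)
o(-17, 50)*6 = (47 + 33*(-17))*6 = (47 - 561)*6 = -514*6 = -3084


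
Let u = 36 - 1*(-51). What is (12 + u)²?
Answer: 9801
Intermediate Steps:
u = 87 (u = 36 + 51 = 87)
(12 + u)² = (12 + 87)² = 99² = 9801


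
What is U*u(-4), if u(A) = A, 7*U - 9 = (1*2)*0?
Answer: -36/7 ≈ -5.1429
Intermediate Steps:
U = 9/7 (U = 9/7 + ((1*2)*0)/7 = 9/7 + (2*0)/7 = 9/7 + (⅐)*0 = 9/7 + 0 = 9/7 ≈ 1.2857)
U*u(-4) = (9/7)*(-4) = -36/7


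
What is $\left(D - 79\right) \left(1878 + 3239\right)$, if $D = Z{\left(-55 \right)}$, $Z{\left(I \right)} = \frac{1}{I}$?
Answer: $- \frac{22238482}{55} \approx -4.0434 \cdot 10^{5}$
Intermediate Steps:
$D = - \frac{1}{55}$ ($D = \frac{1}{-55} = - \frac{1}{55} \approx -0.018182$)
$\left(D - 79\right) \left(1878 + 3239\right) = \left(- \frac{1}{55} - 79\right) \left(1878 + 3239\right) = \left(- \frac{4346}{55}\right) 5117 = - \frac{22238482}{55}$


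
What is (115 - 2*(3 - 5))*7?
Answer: 833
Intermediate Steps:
(115 - 2*(3 - 5))*7 = (115 - 2*(-2))*7 = (115 + 4)*7 = 119*7 = 833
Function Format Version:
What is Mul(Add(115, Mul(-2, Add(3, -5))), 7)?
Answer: 833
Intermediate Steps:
Mul(Add(115, Mul(-2, Add(3, -5))), 7) = Mul(Add(115, Mul(-2, -2)), 7) = Mul(Add(115, 4), 7) = Mul(119, 7) = 833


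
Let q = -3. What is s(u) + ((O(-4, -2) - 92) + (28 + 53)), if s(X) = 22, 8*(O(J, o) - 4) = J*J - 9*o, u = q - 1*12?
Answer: 77/4 ≈ 19.250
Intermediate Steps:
u = -15 (u = -3 - 1*12 = -3 - 12 = -15)
O(J, o) = 4 - 9*o/8 + J²/8 (O(J, o) = 4 + (J*J - 9*o)/8 = 4 + (J² - 9*o)/8 = 4 + (-9*o/8 + J²/8) = 4 - 9*o/8 + J²/8)
s(u) + ((O(-4, -2) - 92) + (28 + 53)) = 22 + (((4 - 9/8*(-2) + (⅛)*(-4)²) - 92) + (28 + 53)) = 22 + (((4 + 9/4 + (⅛)*16) - 92) + 81) = 22 + (((4 + 9/4 + 2) - 92) + 81) = 22 + ((33/4 - 92) + 81) = 22 + (-335/4 + 81) = 22 - 11/4 = 77/4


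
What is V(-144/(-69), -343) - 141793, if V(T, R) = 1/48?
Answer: -6806063/48 ≈ -1.4179e+5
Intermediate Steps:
V(T, R) = 1/48
V(-144/(-69), -343) - 141793 = 1/48 - 141793 = -6806063/48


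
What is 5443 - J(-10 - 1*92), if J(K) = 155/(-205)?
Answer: 223194/41 ≈ 5443.8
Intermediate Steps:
J(K) = -31/41 (J(K) = 155*(-1/205) = -31/41)
5443 - J(-10 - 1*92) = 5443 - 1*(-31/41) = 5443 + 31/41 = 223194/41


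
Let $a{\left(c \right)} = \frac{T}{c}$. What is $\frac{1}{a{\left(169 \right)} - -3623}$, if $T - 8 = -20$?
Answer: $\frac{169}{612275} \approx 0.00027602$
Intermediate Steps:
$T = -12$ ($T = 8 - 20 = -12$)
$a{\left(c \right)} = - \frac{12}{c}$
$\frac{1}{a{\left(169 \right)} - -3623} = \frac{1}{- \frac{12}{169} - -3623} = \frac{1}{\left(-12\right) \frac{1}{169} + \left(3729 - 106\right)} = \frac{1}{- \frac{12}{169} + 3623} = \frac{1}{\frac{612275}{169}} = \frac{169}{612275}$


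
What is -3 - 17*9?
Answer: -156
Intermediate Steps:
-3 - 17*9 = -3 - 153 = -156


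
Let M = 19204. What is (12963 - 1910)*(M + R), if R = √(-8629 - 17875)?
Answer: 212261812 + 22106*I*√6626 ≈ 2.1226e+8 + 1.7994e+6*I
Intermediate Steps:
R = 2*I*√6626 (R = √(-26504) = 2*I*√6626 ≈ 162.8*I)
(12963 - 1910)*(M + R) = (12963 - 1910)*(19204 + 2*I*√6626) = 11053*(19204 + 2*I*√6626) = 212261812 + 22106*I*√6626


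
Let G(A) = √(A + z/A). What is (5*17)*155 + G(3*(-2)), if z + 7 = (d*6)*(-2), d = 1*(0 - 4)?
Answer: 13175 + I*√462/6 ≈ 13175.0 + 3.5824*I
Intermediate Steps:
d = -4 (d = 1*(-4) = -4)
z = 41 (z = -7 - 4*6*(-2) = -7 - 24*(-2) = -7 + 48 = 41)
G(A) = √(A + 41/A)
(5*17)*155 + G(3*(-2)) = (5*17)*155 + √(3*(-2) + 41/((3*(-2)))) = 85*155 + √(-6 + 41/(-6)) = 13175 + √(-6 + 41*(-⅙)) = 13175 + √(-6 - 41/6) = 13175 + √(-77/6) = 13175 + I*√462/6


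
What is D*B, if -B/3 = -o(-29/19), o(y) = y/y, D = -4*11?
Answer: -132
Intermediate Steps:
D = -44
o(y) = 1
B = 3 (B = -(-3) = -3*(-1) = 3)
D*B = -44*3 = -132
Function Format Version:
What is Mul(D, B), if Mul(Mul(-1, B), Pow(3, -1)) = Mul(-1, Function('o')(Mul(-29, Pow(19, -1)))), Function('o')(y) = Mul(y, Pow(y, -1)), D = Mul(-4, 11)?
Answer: -132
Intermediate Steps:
D = -44
Function('o')(y) = 1
B = 3 (B = Mul(-3, Mul(-1, 1)) = Mul(-3, -1) = 3)
Mul(D, B) = Mul(-44, 3) = -132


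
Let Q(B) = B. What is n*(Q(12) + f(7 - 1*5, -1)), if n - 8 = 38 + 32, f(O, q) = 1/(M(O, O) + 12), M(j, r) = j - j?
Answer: 1885/2 ≈ 942.50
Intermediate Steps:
M(j, r) = 0
f(O, q) = 1/12 (f(O, q) = 1/(0 + 12) = 1/12)
n = 78 (n = 8 + (38 + 32) = 8 + 70 = 78)
n*(Q(12) + f(7 - 1*5, -1)) = 78*(12 + 1/12) = 78*(145/12) = 1885/2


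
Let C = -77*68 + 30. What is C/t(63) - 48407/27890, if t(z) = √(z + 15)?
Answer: -48407/27890 - 2603*√78/39 ≈ -591.20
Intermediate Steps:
C = -5206 (C = -5236 + 30 = -5206)
t(z) = √(15 + z)
C/t(63) - 48407/27890 = -5206/√(15 + 63) - 48407/27890 = -5206*√78/78 - 48407*1/27890 = -2603*√78/39 - 48407/27890 = -48407/27890 - 2603*√78/39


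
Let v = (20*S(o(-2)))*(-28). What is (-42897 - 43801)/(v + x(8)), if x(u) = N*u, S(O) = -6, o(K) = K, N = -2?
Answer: -43349/1672 ≈ -25.926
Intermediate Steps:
x(u) = -2*u
v = 3360 (v = (20*(-6))*(-28) = -120*(-28) = 3360)
(-42897 - 43801)/(v + x(8)) = (-42897 - 43801)/(3360 - 2*8) = -86698/(3360 - 16) = -86698/3344 = -86698*1/3344 = -43349/1672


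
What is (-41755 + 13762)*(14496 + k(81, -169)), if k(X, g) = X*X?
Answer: -589448601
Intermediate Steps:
k(X, g) = X²
(-41755 + 13762)*(14496 + k(81, -169)) = (-41755 + 13762)*(14496 + 81²) = -27993*(14496 + 6561) = -27993*21057 = -589448601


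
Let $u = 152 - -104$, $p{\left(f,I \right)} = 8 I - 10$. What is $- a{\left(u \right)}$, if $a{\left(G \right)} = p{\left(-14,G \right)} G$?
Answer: $-521728$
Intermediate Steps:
$p{\left(f,I \right)} = -10 + 8 I$
$u = 256$ ($u = 152 + 104 = 256$)
$a{\left(G \right)} = G \left(-10 + 8 G\right)$ ($a{\left(G \right)} = \left(-10 + 8 G\right) G = G \left(-10 + 8 G\right)$)
$- a{\left(u \right)} = - 2 \cdot 256 \left(-5 + 4 \cdot 256\right) = - 2 \cdot 256 \left(-5 + 1024\right) = - 2 \cdot 256 \cdot 1019 = \left(-1\right) 521728 = -521728$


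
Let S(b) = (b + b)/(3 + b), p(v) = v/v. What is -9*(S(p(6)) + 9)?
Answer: -171/2 ≈ -85.500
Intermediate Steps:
p(v) = 1
S(b) = 2*b/(3 + b) (S(b) = (2*b)/(3 + b) = 2*b/(3 + b))
-9*(S(p(6)) + 9) = -9*(2*1/(3 + 1) + 9) = -9*(2*1/4 + 9) = -9*(2*1*(1/4) + 9) = -9*(1/2 + 9) = -9*19/2 = -171/2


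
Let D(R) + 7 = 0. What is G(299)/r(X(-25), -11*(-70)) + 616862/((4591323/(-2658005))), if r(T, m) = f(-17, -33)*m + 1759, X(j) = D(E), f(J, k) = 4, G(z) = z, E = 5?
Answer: -2644710280538171/7405803999 ≈ -3.5711e+5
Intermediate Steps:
D(R) = -7 (D(R) = -7 + 0 = -7)
X(j) = -7
r(T, m) = 1759 + 4*m (r(T, m) = 4*m + 1759 = 1759 + 4*m)
G(299)/r(X(-25), -11*(-70)) + 616862/((4591323/(-2658005))) = 299/(1759 + 4*(-11*(-70))) + 616862/((4591323/(-2658005))) = 299/(1759 + 4*770) + 616862/((4591323*(-1/2658005))) = 299/(1759 + 3080) + 616862/(-4591323/2658005) = 299/4839 + 616862*(-2658005/4591323) = 299*(1/4839) - 1639622280310/4591323 = 299/4839 - 1639622280310/4591323 = -2644710280538171/7405803999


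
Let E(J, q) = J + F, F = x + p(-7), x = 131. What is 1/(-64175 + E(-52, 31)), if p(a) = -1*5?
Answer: -1/64101 ≈ -1.5600e-5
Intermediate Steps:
p(a) = -5
F = 126 (F = 131 - 5 = 126)
E(J, q) = 126 + J (E(J, q) = J + 126 = 126 + J)
1/(-64175 + E(-52, 31)) = 1/(-64175 + (126 - 52)) = 1/(-64175 + 74) = 1/(-64101) = -1/64101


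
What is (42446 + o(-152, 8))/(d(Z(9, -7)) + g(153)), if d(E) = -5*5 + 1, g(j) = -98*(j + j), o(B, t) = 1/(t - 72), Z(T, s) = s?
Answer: -2716543/1920768 ≈ -1.4143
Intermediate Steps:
o(B, t) = 1/(-72 + t)
g(j) = -196*j
d(E) = -24 (d(E) = -25 + 1 = -24)
(42446 + o(-152, 8))/(d(Z(9, -7)) + g(153)) = (42446 + 1/(-72 + 8))/(-24 - 196*153) = (42446 + 1/(-64))/(-24 - 29988) = (42446 - 1/64)/(-30012) = (2716543/64)*(-1/30012) = -2716543/1920768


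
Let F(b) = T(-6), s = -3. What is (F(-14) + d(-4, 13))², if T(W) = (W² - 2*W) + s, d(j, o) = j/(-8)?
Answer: 8281/4 ≈ 2070.3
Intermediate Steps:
d(j, o) = -j/8 (d(j, o) = j*(-⅛) = -j/8)
T(W) = -3 + W² - 2*W (T(W) = (W² - 2*W) - 3 = -3 + W² - 2*W)
F(b) = 45 (F(b) = -3 + (-6)² - 2*(-6) = -3 + 36 + 12 = 45)
(F(-14) + d(-4, 13))² = (45 - ⅛*(-4))² = (45 + ½)² = (91/2)² = 8281/4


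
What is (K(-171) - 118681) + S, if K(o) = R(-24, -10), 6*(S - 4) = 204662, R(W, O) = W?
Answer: -253772/3 ≈ -84591.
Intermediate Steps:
S = 102343/3 (S = 4 + (⅙)*204662 = 4 + 102331/3 = 102343/3 ≈ 34114.)
K(o) = -24
(K(-171) - 118681) + S = (-24 - 118681) + 102343/3 = -118705 + 102343/3 = -253772/3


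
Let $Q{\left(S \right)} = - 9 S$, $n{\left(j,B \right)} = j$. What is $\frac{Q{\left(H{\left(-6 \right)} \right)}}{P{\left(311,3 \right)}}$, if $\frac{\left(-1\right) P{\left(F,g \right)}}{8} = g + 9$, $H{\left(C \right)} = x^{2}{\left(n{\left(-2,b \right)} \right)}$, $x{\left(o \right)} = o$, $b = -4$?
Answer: $\frac{3}{8} \approx 0.375$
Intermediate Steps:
$H{\left(C \right)} = 4$ ($H{\left(C \right)} = \left(-2\right)^{2} = 4$)
$P{\left(F,g \right)} = -72 - 8 g$ ($P{\left(F,g \right)} = - 8 \left(g + 9\right) = - 8 \left(9 + g\right) = -72 - 8 g$)
$\frac{Q{\left(H{\left(-6 \right)} \right)}}{P{\left(311,3 \right)}} = \frac{\left(-9\right) 4}{-72 - 24} = - \frac{36}{-72 - 24} = - \frac{36}{-96} = \left(-36\right) \left(- \frac{1}{96}\right) = \frac{3}{8}$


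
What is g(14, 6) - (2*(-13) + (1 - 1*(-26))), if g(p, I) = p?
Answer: 13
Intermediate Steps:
g(14, 6) - (2*(-13) + (1 - 1*(-26))) = 14 - (2*(-13) + (1 - 1*(-26))) = 14 - (-26 + (1 + 26)) = 14 - (-26 + 27) = 14 - 1*1 = 14 - 1 = 13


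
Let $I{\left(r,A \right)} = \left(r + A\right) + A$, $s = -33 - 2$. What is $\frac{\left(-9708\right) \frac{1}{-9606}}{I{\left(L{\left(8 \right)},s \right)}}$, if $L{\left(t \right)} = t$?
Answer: $- \frac{809}{49631} \approx -0.0163$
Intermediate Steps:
$s = -35$
$I{\left(r,A \right)} = r + 2 A$ ($I{\left(r,A \right)} = \left(A + r\right) + A = r + 2 A$)
$\frac{\left(-9708\right) \frac{1}{-9606}}{I{\left(L{\left(8 \right)},s \right)}} = \frac{\left(-9708\right) \frac{1}{-9606}}{8 + 2 \left(-35\right)} = \frac{\left(-9708\right) \left(- \frac{1}{9606}\right)}{8 - 70} = \frac{1618}{1601 \left(-62\right)} = \frac{1618}{1601} \left(- \frac{1}{62}\right) = - \frac{809}{49631}$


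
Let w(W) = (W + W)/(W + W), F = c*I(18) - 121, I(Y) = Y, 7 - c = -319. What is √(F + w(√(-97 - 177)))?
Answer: 2*√1437 ≈ 75.816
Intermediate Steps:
c = 326 (c = 7 - 1*(-319) = 7 + 319 = 326)
F = 5747 (F = 326*18 - 121 = 5868 - 121 = 5747)
w(W) = 1 (w(W) = (2*W)/((2*W)) = (2*W)*(1/(2*W)) = 1)
√(F + w(√(-97 - 177))) = √(5747 + 1) = √5748 = 2*√1437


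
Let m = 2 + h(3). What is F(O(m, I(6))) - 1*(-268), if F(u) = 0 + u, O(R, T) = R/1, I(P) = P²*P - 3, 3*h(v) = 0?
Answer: 270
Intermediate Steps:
h(v) = 0 (h(v) = (⅓)*0 = 0)
I(P) = -3 + P³ (I(P) = P³ - 3 = -3 + P³)
m = 2 (m = 2 + 0 = 2)
O(R, T) = R (O(R, T) = R*1 = R)
F(u) = u
F(O(m, I(6))) - 1*(-268) = 2 - 1*(-268) = 2 + 268 = 270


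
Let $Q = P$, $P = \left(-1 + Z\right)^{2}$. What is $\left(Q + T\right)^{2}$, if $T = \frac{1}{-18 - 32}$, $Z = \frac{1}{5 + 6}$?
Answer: $\frac{23804641}{36602500} \approx 0.65036$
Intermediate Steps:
$Z = \frac{1}{11} \approx 0.090909$
$P = \frac{100}{121}$ ($P = \left(-1 + \frac{1}{11}\right)^{2} = \left(- \frac{10}{11}\right)^{2} = \frac{100}{121} \approx 0.82645$)
$Q = \frac{100}{121} \approx 0.82645$
$T = - \frac{1}{50}$ ($T = \frac{1}{-50} = - \frac{1}{50} \approx -0.02$)
$\left(Q + T\right)^{2} = \left(\frac{100}{121} - \frac{1}{50}\right)^{2} = \left(\frac{4879}{6050}\right)^{2} = \frac{23804641}{36602500}$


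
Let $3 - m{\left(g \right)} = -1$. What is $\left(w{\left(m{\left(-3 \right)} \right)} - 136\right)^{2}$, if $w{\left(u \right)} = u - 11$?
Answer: $20449$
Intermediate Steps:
$m{\left(g \right)} = 4$ ($m{\left(g \right)} = 3 - -1 = 3 + 1 = 4$)
$w{\left(u \right)} = -11 + u$
$\left(w{\left(m{\left(-3 \right)} \right)} - 136\right)^{2} = \left(\left(-11 + 4\right) - 136\right)^{2} = \left(-7 - 136\right)^{2} = \left(-143\right)^{2} = 20449$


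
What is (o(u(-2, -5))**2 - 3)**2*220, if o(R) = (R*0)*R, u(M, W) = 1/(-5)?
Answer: 1980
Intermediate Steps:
u(M, W) = -1/5
o(R) = 0 (o(R) = 0*R = 0)
(o(u(-2, -5))**2 - 3)**2*220 = (0**2 - 3)**2*220 = (0 - 3)**2*220 = (-3)**2*220 = 9*220 = 1980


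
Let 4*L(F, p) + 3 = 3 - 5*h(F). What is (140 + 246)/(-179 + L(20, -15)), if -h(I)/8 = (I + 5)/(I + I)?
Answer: -1544/691 ≈ -2.2344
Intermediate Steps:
h(I) = -4*(5 + I)/I (h(I) = -8*(I + 5)/(I + I) = -8*(5 + I)/(2*I) = -8*(5 + I)*1/(2*I) = -4*(5 + I)/I)
L(F, p) = 5 + 25/F (L(F, p) = -¾ + (3 - 5*(-4 - 20/F))/4 = -¾ + (3 + (20 + 100/F))/4 = -¾ + (23 + 100/F)/4 = -¾ + (23/4 + 25/F) = 5 + 25/F)
(140 + 246)/(-179 + L(20, -15)) = (140 + 246)/(-179 + (5 + 25/20)) = 386/(-179 + (5 + 25*(1/20))) = 386/(-179 + (5 + 5/4)) = 386/(-179 + 25/4) = 386/(-691/4) = 386*(-4/691) = -1544/691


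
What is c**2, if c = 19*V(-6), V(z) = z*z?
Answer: 467856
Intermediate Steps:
V(z) = z**2
c = 684 (c = 19*(-6)**2 = 19*36 = 684)
c**2 = 684**2 = 467856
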